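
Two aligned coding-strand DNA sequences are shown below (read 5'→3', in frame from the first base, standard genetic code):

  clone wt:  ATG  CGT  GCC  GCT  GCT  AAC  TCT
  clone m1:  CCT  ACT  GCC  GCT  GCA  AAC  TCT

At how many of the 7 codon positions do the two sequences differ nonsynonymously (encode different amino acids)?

2

Codon 1: ATG Met / CCT Pro — nonsynonymous.
Codon 2: CGT Arg / ACT Thr — nonsynonymous.
Codon 3: GCC Ala / GCC Ala — identical.
Codon 4: GCT Ala / GCT Ala — identical.
Codon 5: GCT Ala / GCA Ala — synonymous.
Codon 6: AAC Asn / AAC Asn — identical.
Codon 7: TCT Ser / TCT Ser — identical.
Nonsynonymous differences: 2.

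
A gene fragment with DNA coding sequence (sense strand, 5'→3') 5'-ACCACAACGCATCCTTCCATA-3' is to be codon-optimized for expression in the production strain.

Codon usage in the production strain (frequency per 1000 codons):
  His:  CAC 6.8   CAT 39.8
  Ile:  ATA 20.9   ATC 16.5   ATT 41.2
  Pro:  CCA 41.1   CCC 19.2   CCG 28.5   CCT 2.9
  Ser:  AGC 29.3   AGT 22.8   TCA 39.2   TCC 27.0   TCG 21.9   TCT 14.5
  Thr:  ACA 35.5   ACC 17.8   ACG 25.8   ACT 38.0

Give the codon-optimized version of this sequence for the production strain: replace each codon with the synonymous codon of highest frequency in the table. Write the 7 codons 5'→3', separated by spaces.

ACT ACT ACT CAT CCA TCA ATT

Codon 1 (Thr): best is ACT at 38.0.
Codon 2 (Thr): best is ACT at 38.0.
Codon 3 (Thr): best is ACT at 38.0.
Codon 4 (His): best is CAT at 39.8.
Codon 5 (Pro): best is CCA at 41.1.
Codon 6 (Ser): best is TCA at 39.2.
Codon 7 (Ile): best is ATT at 41.2.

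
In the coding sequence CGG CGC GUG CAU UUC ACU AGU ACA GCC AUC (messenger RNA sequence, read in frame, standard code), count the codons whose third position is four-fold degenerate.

Codon 1 CGG (Arg): third position 4-fold.
Codon 2 CGC (Arg): third position 4-fold.
Codon 3 GUG (Val): third position 4-fold.
Codon 4 CAU (His): third position 2-fold.
Codon 5 UUC (Phe): third position 2-fold.
Codon 6 ACU (Thr): third position 4-fold.
Codon 7 AGU (Ser): third position 2-fold.
Codon 8 ACA (Thr): third position 4-fold.
Codon 9 GCC (Ala): third position 4-fold.
Codon 10 AUC (Ile): third position 3-fold.
Four-fold degenerate third positions: 6.

6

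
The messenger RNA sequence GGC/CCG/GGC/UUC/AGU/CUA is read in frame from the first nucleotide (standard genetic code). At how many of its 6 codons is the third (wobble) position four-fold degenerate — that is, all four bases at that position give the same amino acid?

4

Codon 1 GGC (Gly): third position 4-fold.
Codon 2 CCG (Pro): third position 4-fold.
Codon 3 GGC (Gly): third position 4-fold.
Codon 4 UUC (Phe): third position 2-fold.
Codon 5 AGU (Ser): third position 2-fold.
Codon 6 CUA (Leu): third position 4-fold.
Four-fold degenerate third positions: 4.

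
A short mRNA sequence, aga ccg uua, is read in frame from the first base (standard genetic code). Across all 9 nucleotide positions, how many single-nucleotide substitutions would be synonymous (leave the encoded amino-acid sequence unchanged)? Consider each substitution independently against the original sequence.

Codon 1 (AGA, Arg): 2 synonymous substitutions.
Codon 2 (CCG, Pro): 3 synonymous substitutions.
Codon 3 (UUA, Leu): 2 synonymous substitutions.
Total: 2 + 3 + 2 = 7.

7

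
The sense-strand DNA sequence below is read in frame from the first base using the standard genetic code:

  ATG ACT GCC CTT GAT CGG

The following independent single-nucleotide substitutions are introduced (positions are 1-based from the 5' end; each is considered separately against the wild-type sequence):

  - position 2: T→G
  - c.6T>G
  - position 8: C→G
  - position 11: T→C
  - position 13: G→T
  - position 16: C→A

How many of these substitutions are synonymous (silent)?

2

Codon 1: ATG (Met) → AGG (Arg) — missense.
Codon 2: ACT (Thr) → ACG (Thr) — synonymous.
Codon 3: GCC (Ala) → GGC (Gly) — missense.
Codon 4: CTT (Leu) → CCT (Pro) — missense.
Codon 5: GAT (Asp) → TAT (Tyr) — missense.
Codon 6: CGG (Arg) → AGG (Arg) — synonymous.
Synonymous: 2 of 6.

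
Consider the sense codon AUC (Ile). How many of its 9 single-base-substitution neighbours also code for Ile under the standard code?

2

Position 1: none → 0 synonymous.
Position 2: none → 0 synonymous.
Position 3: AUU, AUA → 2 synonymous.
Total: 0 + 0 + 2 = 2.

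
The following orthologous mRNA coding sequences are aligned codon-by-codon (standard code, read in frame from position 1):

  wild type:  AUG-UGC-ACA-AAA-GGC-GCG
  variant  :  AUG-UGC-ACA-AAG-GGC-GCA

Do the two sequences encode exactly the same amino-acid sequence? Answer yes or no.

yes

Codon 1: AUG Met / AUG Met — identical.
Codon 2: UGC Cys / UGC Cys — identical.
Codon 3: ACA Thr / ACA Thr — identical.
Codon 4: AAA Lys / AAG Lys — synonymous.
Codon 5: GGC Gly / GGC Gly — identical.
Codon 6: GCG Ala / GCA Ala — synonymous.
Nonsynonymous differences: 0 → same protein.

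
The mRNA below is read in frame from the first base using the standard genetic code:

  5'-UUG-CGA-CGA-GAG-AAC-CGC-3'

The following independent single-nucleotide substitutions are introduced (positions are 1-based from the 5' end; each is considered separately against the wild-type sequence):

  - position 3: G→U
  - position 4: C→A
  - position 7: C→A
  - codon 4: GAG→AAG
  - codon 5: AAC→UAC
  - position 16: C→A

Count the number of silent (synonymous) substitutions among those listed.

2

Codon 1: UUG (Leu) → UUU (Phe) — missense.
Codon 2: CGA (Arg) → AGA (Arg) — synonymous.
Codon 3: CGA (Arg) → AGA (Arg) — synonymous.
Codon 4: GAG (Glu) → AAG (Lys) — missense.
Codon 5: AAC (Asn) → UAC (Tyr) — missense.
Codon 6: CGC (Arg) → AGC (Ser) — missense.
Synonymous: 2 of 6.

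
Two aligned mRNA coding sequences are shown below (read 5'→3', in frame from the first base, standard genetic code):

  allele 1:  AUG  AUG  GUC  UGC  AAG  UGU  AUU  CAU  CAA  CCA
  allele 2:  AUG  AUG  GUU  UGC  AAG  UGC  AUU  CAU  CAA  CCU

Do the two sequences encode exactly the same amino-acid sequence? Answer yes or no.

Codon 1: AUG Met / AUG Met — identical.
Codon 2: AUG Met / AUG Met — identical.
Codon 3: GUC Val / GUU Val — synonymous.
Codon 4: UGC Cys / UGC Cys — identical.
Codon 5: AAG Lys / AAG Lys — identical.
Codon 6: UGU Cys / UGC Cys — synonymous.
Codon 7: AUU Ile / AUU Ile — identical.
Codon 8: CAU His / CAU His — identical.
Codon 9: CAA Gln / CAA Gln — identical.
Codon 10: CCA Pro / CCU Pro — synonymous.
Nonsynonymous differences: 0 → same protein.

yes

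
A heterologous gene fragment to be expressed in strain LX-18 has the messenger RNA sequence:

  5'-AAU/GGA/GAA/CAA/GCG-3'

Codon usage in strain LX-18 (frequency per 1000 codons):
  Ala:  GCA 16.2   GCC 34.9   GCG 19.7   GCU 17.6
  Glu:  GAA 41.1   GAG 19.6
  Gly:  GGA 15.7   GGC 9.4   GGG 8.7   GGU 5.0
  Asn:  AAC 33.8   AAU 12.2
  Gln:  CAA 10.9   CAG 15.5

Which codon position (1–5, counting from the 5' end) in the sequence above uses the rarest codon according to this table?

4

Codon 1 AAU (Asn): 12.2 per 1000.
Codon 2 GGA (Gly): 15.7 per 1000.
Codon 3 GAA (Glu): 41.1 per 1000.
Codon 4 CAA (Gln): 10.9 per 1000.
Codon 5 GCG (Ala): 19.7 per 1000.
Lowest frequency is 10.9 at codon 4.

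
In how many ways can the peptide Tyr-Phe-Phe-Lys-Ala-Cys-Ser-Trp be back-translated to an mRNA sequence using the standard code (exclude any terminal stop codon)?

768

Tyr: 2 codons.
Phe: 2 codons.
Phe: 2 codons.
Lys: 2 codons.
Ala: 4 codons.
Cys: 2 codons.
Ser: 6 codons.
Trp: 1 codon.
2 × 2 × 2 × 2 × 4 × 2 × 6 × 1 = 768.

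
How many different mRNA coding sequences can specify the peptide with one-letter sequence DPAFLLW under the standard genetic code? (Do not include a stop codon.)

Asp: 2 codons.
Pro: 4 codons.
Ala: 4 codons.
Phe: 2 codons.
Leu: 6 codons.
Leu: 6 codons.
Trp: 1 codon.
2 × 4 × 4 × 2 × 6 × 6 × 1 = 2304.

2304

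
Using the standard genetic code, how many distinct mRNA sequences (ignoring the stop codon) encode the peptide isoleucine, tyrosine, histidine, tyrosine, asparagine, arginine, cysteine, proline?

Ile: 3 codons.
Tyr: 2 codons.
His: 2 codons.
Tyr: 2 codons.
Asn: 2 codons.
Arg: 6 codons.
Cys: 2 codons.
Pro: 4 codons.
3 × 2 × 2 × 2 × 2 × 6 × 2 × 4 = 2304.

2304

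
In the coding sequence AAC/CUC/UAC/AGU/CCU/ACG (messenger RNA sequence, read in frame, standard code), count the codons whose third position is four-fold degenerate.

Codon 1 AAC (Asn): third position 2-fold.
Codon 2 CUC (Leu): third position 4-fold.
Codon 3 UAC (Tyr): third position 2-fold.
Codon 4 AGU (Ser): third position 2-fold.
Codon 5 CCU (Pro): third position 4-fold.
Codon 6 ACG (Thr): third position 4-fold.
Four-fold degenerate third positions: 3.

3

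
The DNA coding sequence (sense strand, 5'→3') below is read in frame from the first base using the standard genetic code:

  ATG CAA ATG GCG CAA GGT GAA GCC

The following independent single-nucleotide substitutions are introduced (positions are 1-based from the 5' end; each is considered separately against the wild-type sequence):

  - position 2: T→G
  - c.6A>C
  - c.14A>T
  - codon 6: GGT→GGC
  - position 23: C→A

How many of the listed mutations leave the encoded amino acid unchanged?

1

Codon 1: ATG (Met) → AGG (Arg) — missense.
Codon 2: CAA (Gln) → CAC (His) — missense.
Codon 5: CAA (Gln) → CTA (Leu) — missense.
Codon 6: GGT (Gly) → GGC (Gly) — synonymous.
Codon 8: GCC (Ala) → GAC (Asp) — missense.
Synonymous: 1 of 5.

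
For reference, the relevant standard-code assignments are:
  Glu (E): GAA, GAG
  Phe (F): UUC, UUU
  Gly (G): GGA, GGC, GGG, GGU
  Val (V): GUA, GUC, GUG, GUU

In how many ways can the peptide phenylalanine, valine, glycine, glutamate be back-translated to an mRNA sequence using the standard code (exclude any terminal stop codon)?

Phe: 2 codons.
Val: 4 codons.
Gly: 4 codons.
Glu: 2 codons.
2 × 4 × 4 × 2 = 64.

64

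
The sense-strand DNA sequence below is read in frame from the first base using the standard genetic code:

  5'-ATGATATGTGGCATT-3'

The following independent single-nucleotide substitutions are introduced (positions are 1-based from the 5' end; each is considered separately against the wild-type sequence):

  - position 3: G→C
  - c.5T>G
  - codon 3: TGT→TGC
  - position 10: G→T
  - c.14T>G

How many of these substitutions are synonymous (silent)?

Codon 1: ATG (Met) → ATC (Ile) — missense.
Codon 2: ATA (Ile) → AGA (Arg) — missense.
Codon 3: TGT (Cys) → TGC (Cys) — synonymous.
Codon 4: GGC (Gly) → TGC (Cys) — missense.
Codon 5: ATT (Ile) → AGT (Ser) — missense.
Synonymous: 1 of 5.

1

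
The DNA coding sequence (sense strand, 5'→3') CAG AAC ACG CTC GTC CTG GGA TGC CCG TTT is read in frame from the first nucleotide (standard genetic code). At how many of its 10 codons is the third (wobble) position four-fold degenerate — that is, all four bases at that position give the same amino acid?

Codon 1 CAG (Gln): third position 2-fold.
Codon 2 AAC (Asn): third position 2-fold.
Codon 3 ACG (Thr): third position 4-fold.
Codon 4 CTC (Leu): third position 4-fold.
Codon 5 GTC (Val): third position 4-fold.
Codon 6 CTG (Leu): third position 4-fold.
Codon 7 GGA (Gly): third position 4-fold.
Codon 8 TGC (Cys): third position 2-fold.
Codon 9 CCG (Pro): third position 4-fold.
Codon 10 TTT (Phe): third position 2-fold.
Four-fold degenerate third positions: 6.

6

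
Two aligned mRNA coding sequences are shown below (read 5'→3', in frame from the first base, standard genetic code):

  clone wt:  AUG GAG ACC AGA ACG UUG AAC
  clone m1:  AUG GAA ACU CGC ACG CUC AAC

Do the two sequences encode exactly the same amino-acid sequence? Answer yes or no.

Codon 1: AUG Met / AUG Met — identical.
Codon 2: GAG Glu / GAA Glu — synonymous.
Codon 3: ACC Thr / ACU Thr — synonymous.
Codon 4: AGA Arg / CGC Arg — synonymous.
Codon 5: ACG Thr / ACG Thr — identical.
Codon 6: UUG Leu / CUC Leu — synonymous.
Codon 7: AAC Asn / AAC Asn — identical.
Nonsynonymous differences: 0 → same protein.

yes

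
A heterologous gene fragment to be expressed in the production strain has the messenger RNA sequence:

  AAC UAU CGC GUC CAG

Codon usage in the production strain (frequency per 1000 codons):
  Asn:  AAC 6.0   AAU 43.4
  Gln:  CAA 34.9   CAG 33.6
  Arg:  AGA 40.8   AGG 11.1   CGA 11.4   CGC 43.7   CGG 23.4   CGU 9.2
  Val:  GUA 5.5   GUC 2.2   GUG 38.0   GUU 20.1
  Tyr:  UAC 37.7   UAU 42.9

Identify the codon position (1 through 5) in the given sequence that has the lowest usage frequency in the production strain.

Codon 1 AAC (Asn): 6.0 per 1000.
Codon 2 UAU (Tyr): 42.9 per 1000.
Codon 3 CGC (Arg): 43.7 per 1000.
Codon 4 GUC (Val): 2.2 per 1000.
Codon 5 CAG (Gln): 33.6 per 1000.
Lowest frequency is 2.2 at codon 4.

4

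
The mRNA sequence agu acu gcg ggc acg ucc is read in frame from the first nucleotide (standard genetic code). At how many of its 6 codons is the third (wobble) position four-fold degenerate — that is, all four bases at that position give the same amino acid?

Codon 1 AGU (Ser): third position 2-fold.
Codon 2 ACU (Thr): third position 4-fold.
Codon 3 GCG (Ala): third position 4-fold.
Codon 4 GGC (Gly): third position 4-fold.
Codon 5 ACG (Thr): third position 4-fold.
Codon 6 UCC (Ser): third position 4-fold.
Four-fold degenerate third positions: 5.

5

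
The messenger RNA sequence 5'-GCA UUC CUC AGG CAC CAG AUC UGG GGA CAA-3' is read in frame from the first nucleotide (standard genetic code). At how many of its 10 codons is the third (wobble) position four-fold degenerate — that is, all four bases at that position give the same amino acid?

3

Codon 1 GCA (Ala): third position 4-fold.
Codon 2 UUC (Phe): third position 2-fold.
Codon 3 CUC (Leu): third position 4-fold.
Codon 4 AGG (Arg): third position 2-fold.
Codon 5 CAC (His): third position 2-fold.
Codon 6 CAG (Gln): third position 2-fold.
Codon 7 AUC (Ile): third position 3-fold.
Codon 8 UGG (Trp): third position 1-fold.
Codon 9 GGA (Gly): third position 4-fold.
Codon 10 CAA (Gln): third position 2-fold.
Four-fold degenerate third positions: 3.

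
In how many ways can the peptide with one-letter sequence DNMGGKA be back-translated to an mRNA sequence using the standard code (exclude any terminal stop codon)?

512

Asp: 2 codons.
Asn: 2 codons.
Met: 1 codon.
Gly: 4 codons.
Gly: 4 codons.
Lys: 2 codons.
Ala: 4 codons.
2 × 2 × 1 × 4 × 4 × 2 × 4 = 512.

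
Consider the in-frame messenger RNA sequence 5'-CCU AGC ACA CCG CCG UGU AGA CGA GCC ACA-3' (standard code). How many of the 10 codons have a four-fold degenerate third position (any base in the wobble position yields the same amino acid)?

Codon 1 CCU (Pro): third position 4-fold.
Codon 2 AGC (Ser): third position 2-fold.
Codon 3 ACA (Thr): third position 4-fold.
Codon 4 CCG (Pro): third position 4-fold.
Codon 5 CCG (Pro): third position 4-fold.
Codon 6 UGU (Cys): third position 2-fold.
Codon 7 AGA (Arg): third position 2-fold.
Codon 8 CGA (Arg): third position 4-fold.
Codon 9 GCC (Ala): third position 4-fold.
Codon 10 ACA (Thr): third position 4-fold.
Four-fold degenerate third positions: 7.

7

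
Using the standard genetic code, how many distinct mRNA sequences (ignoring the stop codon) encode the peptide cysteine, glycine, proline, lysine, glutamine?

128

Cys: 2 codons.
Gly: 4 codons.
Pro: 4 codons.
Lys: 2 codons.
Gln: 2 codons.
2 × 4 × 4 × 2 × 2 = 128.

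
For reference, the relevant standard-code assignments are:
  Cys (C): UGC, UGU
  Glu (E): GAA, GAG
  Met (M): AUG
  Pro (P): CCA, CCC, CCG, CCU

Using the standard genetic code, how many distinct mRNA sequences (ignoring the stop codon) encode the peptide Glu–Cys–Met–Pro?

16

Glu: 2 codons.
Cys: 2 codons.
Met: 1 codon.
Pro: 4 codons.
2 × 2 × 1 × 4 = 16.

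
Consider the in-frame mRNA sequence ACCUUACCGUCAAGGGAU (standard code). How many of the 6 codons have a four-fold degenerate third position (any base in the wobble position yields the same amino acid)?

Codon 1 ACC (Thr): third position 4-fold.
Codon 2 UUA (Leu): third position 2-fold.
Codon 3 CCG (Pro): third position 4-fold.
Codon 4 UCA (Ser): third position 4-fold.
Codon 5 AGG (Arg): third position 2-fold.
Codon 6 GAU (Asp): third position 2-fold.
Four-fold degenerate third positions: 3.

3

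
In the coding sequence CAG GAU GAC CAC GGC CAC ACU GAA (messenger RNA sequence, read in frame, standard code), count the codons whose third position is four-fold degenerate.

2

Codon 1 CAG (Gln): third position 2-fold.
Codon 2 GAU (Asp): third position 2-fold.
Codon 3 GAC (Asp): third position 2-fold.
Codon 4 CAC (His): third position 2-fold.
Codon 5 GGC (Gly): third position 4-fold.
Codon 6 CAC (His): third position 2-fold.
Codon 7 ACU (Thr): third position 4-fold.
Codon 8 GAA (Glu): third position 2-fold.
Four-fold degenerate third positions: 2.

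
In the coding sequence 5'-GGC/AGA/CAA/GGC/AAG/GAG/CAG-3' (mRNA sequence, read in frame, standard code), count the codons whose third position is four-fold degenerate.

2

Codon 1 GGC (Gly): third position 4-fold.
Codon 2 AGA (Arg): third position 2-fold.
Codon 3 CAA (Gln): third position 2-fold.
Codon 4 GGC (Gly): third position 4-fold.
Codon 5 AAG (Lys): third position 2-fold.
Codon 6 GAG (Glu): third position 2-fold.
Codon 7 CAG (Gln): third position 2-fold.
Four-fold degenerate third positions: 2.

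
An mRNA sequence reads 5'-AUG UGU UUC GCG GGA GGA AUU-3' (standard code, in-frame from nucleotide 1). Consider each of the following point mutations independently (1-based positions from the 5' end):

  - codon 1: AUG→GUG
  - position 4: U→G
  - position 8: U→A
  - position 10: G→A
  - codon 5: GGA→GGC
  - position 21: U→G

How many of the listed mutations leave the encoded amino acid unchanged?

Codon 1: AUG (Met) → GUG (Val) — missense.
Codon 2: UGU (Cys) → GGU (Gly) — missense.
Codon 3: UUC (Phe) → UAC (Tyr) — missense.
Codon 4: GCG (Ala) → ACG (Thr) — missense.
Codon 5: GGA (Gly) → GGC (Gly) — synonymous.
Codon 7: AUU (Ile) → AUG (Met) — missense.
Synonymous: 1 of 6.

1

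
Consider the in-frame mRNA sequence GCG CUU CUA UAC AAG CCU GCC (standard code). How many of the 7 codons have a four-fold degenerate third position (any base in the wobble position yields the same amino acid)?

Codon 1 GCG (Ala): third position 4-fold.
Codon 2 CUU (Leu): third position 4-fold.
Codon 3 CUA (Leu): third position 4-fold.
Codon 4 UAC (Tyr): third position 2-fold.
Codon 5 AAG (Lys): third position 2-fold.
Codon 6 CCU (Pro): third position 4-fold.
Codon 7 GCC (Ala): third position 4-fold.
Four-fold degenerate third positions: 5.

5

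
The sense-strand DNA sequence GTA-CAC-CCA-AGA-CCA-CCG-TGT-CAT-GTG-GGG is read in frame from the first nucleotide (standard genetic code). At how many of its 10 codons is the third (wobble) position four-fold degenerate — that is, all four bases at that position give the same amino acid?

6

Codon 1 GTA (Val): third position 4-fold.
Codon 2 CAC (His): third position 2-fold.
Codon 3 CCA (Pro): third position 4-fold.
Codon 4 AGA (Arg): third position 2-fold.
Codon 5 CCA (Pro): third position 4-fold.
Codon 6 CCG (Pro): third position 4-fold.
Codon 7 TGT (Cys): third position 2-fold.
Codon 8 CAT (His): third position 2-fold.
Codon 9 GTG (Val): third position 4-fold.
Codon 10 GGG (Gly): third position 4-fold.
Four-fold degenerate third positions: 6.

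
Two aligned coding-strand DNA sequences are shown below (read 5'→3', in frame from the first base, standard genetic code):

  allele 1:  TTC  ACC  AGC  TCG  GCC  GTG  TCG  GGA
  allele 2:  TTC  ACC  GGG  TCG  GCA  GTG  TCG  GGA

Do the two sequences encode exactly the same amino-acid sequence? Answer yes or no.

no

Codon 1: TTC Phe / TTC Phe — identical.
Codon 2: ACC Thr / ACC Thr — identical.
Codon 3: AGC Ser / GGG Gly — nonsynonymous.
Codon 4: TCG Ser / TCG Ser — identical.
Codon 5: GCC Ala / GCA Ala — synonymous.
Codon 6: GTG Val / GTG Val — identical.
Codon 7: TCG Ser / TCG Ser — identical.
Codon 8: GGA Gly / GGA Gly — identical.
Nonsynonymous differences: 1 → different protein.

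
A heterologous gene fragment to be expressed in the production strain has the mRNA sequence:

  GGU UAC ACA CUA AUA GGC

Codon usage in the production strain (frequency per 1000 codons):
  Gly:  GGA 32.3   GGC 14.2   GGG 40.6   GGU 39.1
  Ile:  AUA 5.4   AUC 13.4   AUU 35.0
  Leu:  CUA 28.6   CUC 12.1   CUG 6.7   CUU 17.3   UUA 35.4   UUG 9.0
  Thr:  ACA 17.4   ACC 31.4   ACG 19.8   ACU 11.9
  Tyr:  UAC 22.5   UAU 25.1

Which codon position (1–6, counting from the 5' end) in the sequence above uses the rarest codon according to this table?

Codon 1 GGU (Gly): 39.1 per 1000.
Codon 2 UAC (Tyr): 22.5 per 1000.
Codon 3 ACA (Thr): 17.4 per 1000.
Codon 4 CUA (Leu): 28.6 per 1000.
Codon 5 AUA (Ile): 5.4 per 1000.
Codon 6 GGC (Gly): 14.2 per 1000.
Lowest frequency is 5.4 at codon 5.

5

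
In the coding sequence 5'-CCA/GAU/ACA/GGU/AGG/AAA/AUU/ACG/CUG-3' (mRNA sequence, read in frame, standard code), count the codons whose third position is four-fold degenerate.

Codon 1 CCA (Pro): third position 4-fold.
Codon 2 GAU (Asp): third position 2-fold.
Codon 3 ACA (Thr): third position 4-fold.
Codon 4 GGU (Gly): third position 4-fold.
Codon 5 AGG (Arg): third position 2-fold.
Codon 6 AAA (Lys): third position 2-fold.
Codon 7 AUU (Ile): third position 3-fold.
Codon 8 ACG (Thr): third position 4-fold.
Codon 9 CUG (Leu): third position 4-fold.
Four-fold degenerate third positions: 5.

5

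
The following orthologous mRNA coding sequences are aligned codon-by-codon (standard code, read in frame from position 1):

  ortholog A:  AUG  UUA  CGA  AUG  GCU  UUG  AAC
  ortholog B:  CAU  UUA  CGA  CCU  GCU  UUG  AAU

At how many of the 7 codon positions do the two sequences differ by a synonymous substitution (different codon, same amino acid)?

Codon 1: AUG Met / CAU His — nonsynonymous.
Codon 2: UUA Leu / UUA Leu — identical.
Codon 3: CGA Arg / CGA Arg — identical.
Codon 4: AUG Met / CCU Pro — nonsynonymous.
Codon 5: GCU Ala / GCU Ala — identical.
Codon 6: UUG Leu / UUG Leu — identical.
Codon 7: AAC Asn / AAU Asn — synonymous.
Synonymous differences: 1.

1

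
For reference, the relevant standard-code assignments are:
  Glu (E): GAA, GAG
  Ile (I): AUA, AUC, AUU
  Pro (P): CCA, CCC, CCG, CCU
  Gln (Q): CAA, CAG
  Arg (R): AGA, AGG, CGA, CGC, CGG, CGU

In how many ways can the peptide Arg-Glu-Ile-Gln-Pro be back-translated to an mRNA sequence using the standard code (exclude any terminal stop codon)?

288

Arg: 6 codons.
Glu: 2 codons.
Ile: 3 codons.
Gln: 2 codons.
Pro: 4 codons.
6 × 2 × 3 × 2 × 4 = 288.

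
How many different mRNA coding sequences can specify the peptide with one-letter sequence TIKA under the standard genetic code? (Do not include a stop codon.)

Thr: 4 codons.
Ile: 3 codons.
Lys: 2 codons.
Ala: 4 codons.
4 × 3 × 2 × 4 = 96.

96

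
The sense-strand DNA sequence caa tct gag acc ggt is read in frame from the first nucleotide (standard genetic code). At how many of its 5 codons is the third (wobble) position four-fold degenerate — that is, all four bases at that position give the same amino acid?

Codon 1 CAA (Gln): third position 2-fold.
Codon 2 TCT (Ser): third position 4-fold.
Codon 3 GAG (Glu): third position 2-fold.
Codon 4 ACC (Thr): third position 4-fold.
Codon 5 GGT (Gly): third position 4-fold.
Four-fold degenerate third positions: 3.

3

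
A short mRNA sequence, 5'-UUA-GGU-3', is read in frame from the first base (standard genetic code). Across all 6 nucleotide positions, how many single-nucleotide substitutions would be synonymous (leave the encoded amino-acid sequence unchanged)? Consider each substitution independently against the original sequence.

Codon 1 (UUA, Leu): 2 synonymous substitutions.
Codon 2 (GGU, Gly): 3 synonymous substitutions.
Total: 2 + 3 = 5.

5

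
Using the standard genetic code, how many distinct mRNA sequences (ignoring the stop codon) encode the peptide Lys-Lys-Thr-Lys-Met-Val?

128

Lys: 2 codons.
Lys: 2 codons.
Thr: 4 codons.
Lys: 2 codons.
Met: 1 codon.
Val: 4 codons.
2 × 2 × 4 × 2 × 1 × 4 = 128.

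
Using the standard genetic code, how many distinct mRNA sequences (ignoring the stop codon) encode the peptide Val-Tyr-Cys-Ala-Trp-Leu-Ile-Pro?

4608

Val: 4 codons.
Tyr: 2 codons.
Cys: 2 codons.
Ala: 4 codons.
Trp: 1 codon.
Leu: 6 codons.
Ile: 3 codons.
Pro: 4 codons.
4 × 2 × 2 × 4 × 1 × 6 × 3 × 4 = 4608.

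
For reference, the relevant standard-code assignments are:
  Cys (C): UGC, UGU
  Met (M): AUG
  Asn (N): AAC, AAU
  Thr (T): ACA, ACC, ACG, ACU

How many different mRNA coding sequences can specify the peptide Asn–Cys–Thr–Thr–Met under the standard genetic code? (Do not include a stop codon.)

Asn: 2 codons.
Cys: 2 codons.
Thr: 4 codons.
Thr: 4 codons.
Met: 1 codon.
2 × 2 × 4 × 4 × 1 = 64.

64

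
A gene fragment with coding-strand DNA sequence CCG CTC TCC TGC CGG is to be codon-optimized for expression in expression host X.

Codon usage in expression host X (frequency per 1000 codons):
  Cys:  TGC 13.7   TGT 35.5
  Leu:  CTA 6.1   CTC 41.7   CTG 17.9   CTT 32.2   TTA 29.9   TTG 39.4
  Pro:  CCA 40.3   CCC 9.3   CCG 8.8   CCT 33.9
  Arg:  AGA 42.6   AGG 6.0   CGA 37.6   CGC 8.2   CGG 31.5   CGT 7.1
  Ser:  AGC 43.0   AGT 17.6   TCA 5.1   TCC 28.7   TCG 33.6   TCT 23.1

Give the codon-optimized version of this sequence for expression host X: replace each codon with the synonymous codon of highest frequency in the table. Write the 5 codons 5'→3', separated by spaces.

Codon 1 (Pro): best is CCA at 40.3.
Codon 2 (Leu): best is CTC at 41.7.
Codon 3 (Ser): best is AGC at 43.0.
Codon 4 (Cys): best is TGT at 35.5.
Codon 5 (Arg): best is AGA at 42.6.

CCA CTC AGC TGT AGA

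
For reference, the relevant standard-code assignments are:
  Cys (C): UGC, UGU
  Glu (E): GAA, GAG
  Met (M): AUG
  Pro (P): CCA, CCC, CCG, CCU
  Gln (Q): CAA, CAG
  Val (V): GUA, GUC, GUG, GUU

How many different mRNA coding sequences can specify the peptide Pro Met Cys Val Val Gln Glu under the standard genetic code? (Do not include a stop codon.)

512

Pro: 4 codons.
Met: 1 codon.
Cys: 2 codons.
Val: 4 codons.
Val: 4 codons.
Gln: 2 codons.
Glu: 2 codons.
4 × 1 × 2 × 4 × 4 × 2 × 2 = 512.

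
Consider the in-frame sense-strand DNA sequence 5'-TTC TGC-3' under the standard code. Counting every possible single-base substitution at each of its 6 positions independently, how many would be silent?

Codon 1 (TTC, Phe): 1 synonymous substitution.
Codon 2 (TGC, Cys): 1 synonymous substitution.
Total: 1 + 1 = 2.

2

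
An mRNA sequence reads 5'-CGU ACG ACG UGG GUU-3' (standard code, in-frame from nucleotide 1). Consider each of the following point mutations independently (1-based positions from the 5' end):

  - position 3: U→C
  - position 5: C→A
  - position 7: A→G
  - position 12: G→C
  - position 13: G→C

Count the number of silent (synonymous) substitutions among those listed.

Codon 1: CGU (Arg) → CGC (Arg) — synonymous.
Codon 2: ACG (Thr) → AAG (Lys) — missense.
Codon 3: ACG (Thr) → GCG (Ala) — missense.
Codon 4: UGG (Trp) → UGC (Cys) — missense.
Codon 5: GUU (Val) → CUU (Leu) — missense.
Synonymous: 1 of 5.

1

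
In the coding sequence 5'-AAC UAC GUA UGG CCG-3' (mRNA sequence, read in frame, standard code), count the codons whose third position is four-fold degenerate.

Codon 1 AAC (Asn): third position 2-fold.
Codon 2 UAC (Tyr): third position 2-fold.
Codon 3 GUA (Val): third position 4-fold.
Codon 4 UGG (Trp): third position 1-fold.
Codon 5 CCG (Pro): third position 4-fold.
Four-fold degenerate third positions: 2.

2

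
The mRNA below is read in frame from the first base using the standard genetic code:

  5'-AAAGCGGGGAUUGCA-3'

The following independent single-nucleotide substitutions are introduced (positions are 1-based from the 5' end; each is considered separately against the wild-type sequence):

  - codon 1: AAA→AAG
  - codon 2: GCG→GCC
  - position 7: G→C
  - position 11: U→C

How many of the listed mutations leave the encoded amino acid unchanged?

2

Codon 1: AAA (Lys) → AAG (Lys) — synonymous.
Codon 2: GCG (Ala) → GCC (Ala) — synonymous.
Codon 3: GGG (Gly) → CGG (Arg) — missense.
Codon 4: AUU (Ile) → ACU (Thr) — missense.
Synonymous: 2 of 4.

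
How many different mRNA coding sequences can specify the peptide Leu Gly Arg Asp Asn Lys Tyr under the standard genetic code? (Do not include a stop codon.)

2304

Leu: 6 codons.
Gly: 4 codons.
Arg: 6 codons.
Asp: 2 codons.
Asn: 2 codons.
Lys: 2 codons.
Tyr: 2 codons.
6 × 4 × 6 × 2 × 2 × 2 × 2 = 2304.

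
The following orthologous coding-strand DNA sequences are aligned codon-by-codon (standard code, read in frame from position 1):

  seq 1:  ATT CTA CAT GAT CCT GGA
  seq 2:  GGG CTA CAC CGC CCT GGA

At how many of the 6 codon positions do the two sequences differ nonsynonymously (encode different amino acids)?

2

Codon 1: ATT Ile / GGG Gly — nonsynonymous.
Codon 2: CTA Leu / CTA Leu — identical.
Codon 3: CAT His / CAC His — synonymous.
Codon 4: GAT Asp / CGC Arg — nonsynonymous.
Codon 5: CCT Pro / CCT Pro — identical.
Codon 6: GGA Gly / GGA Gly — identical.
Nonsynonymous differences: 2.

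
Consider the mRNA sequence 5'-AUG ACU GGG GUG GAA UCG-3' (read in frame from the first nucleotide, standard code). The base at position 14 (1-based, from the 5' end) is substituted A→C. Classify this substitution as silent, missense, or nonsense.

missense

Position 14 falls in codon 5: GAA → Glu.
After the substitution the codon is GCA → Ala.
Glu ≠ Ala, so this is a missense mutation.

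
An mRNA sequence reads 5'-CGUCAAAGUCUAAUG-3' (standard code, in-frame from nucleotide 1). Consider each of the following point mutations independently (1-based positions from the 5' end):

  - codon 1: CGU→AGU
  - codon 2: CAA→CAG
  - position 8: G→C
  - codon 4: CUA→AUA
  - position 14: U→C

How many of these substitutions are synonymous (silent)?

Codon 1: CGU (Arg) → AGU (Ser) — missense.
Codon 2: CAA (Gln) → CAG (Gln) — synonymous.
Codon 3: AGU (Ser) → ACU (Thr) — missense.
Codon 4: CUA (Leu) → AUA (Ile) — missense.
Codon 5: AUG (Met) → ACG (Thr) — missense.
Synonymous: 1 of 5.

1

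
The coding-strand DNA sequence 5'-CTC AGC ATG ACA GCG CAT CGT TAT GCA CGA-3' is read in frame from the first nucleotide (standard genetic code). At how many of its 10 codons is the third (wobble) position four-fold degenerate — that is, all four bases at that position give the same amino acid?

Codon 1 CTC (Leu): third position 4-fold.
Codon 2 AGC (Ser): third position 2-fold.
Codon 3 ATG (Met): third position 1-fold.
Codon 4 ACA (Thr): third position 4-fold.
Codon 5 GCG (Ala): third position 4-fold.
Codon 6 CAT (His): third position 2-fold.
Codon 7 CGT (Arg): third position 4-fold.
Codon 8 TAT (Tyr): third position 2-fold.
Codon 9 GCA (Ala): third position 4-fold.
Codon 10 CGA (Arg): third position 4-fold.
Four-fold degenerate third positions: 6.

6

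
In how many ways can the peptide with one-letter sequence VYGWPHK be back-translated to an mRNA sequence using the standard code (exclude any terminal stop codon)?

512

Val: 4 codons.
Tyr: 2 codons.
Gly: 4 codons.
Trp: 1 codon.
Pro: 4 codons.
His: 2 codons.
Lys: 2 codons.
4 × 2 × 4 × 1 × 4 × 2 × 2 = 512.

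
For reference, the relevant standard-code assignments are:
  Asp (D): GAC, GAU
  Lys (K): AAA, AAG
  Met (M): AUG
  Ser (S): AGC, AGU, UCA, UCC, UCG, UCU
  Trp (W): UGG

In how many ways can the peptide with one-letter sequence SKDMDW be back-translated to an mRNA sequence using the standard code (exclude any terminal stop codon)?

48

Ser: 6 codons.
Lys: 2 codons.
Asp: 2 codons.
Met: 1 codon.
Asp: 2 codons.
Trp: 1 codon.
6 × 2 × 2 × 1 × 2 × 1 = 48.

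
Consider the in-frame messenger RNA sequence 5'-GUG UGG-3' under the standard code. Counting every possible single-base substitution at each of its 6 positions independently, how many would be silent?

3

Codon 1 (GUG, Val): 3 synonymous substitutions.
Codon 2 (UGG, Trp): 0 synonymous substitutions.
Total: 3 + 0 = 3.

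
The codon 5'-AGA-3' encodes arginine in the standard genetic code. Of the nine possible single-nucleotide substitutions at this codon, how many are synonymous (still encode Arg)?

Position 1: CGA → 1 synonymous.
Position 2: none → 0 synonymous.
Position 3: AGG → 1 synonymous.
Total: 1 + 0 + 1 = 2.

2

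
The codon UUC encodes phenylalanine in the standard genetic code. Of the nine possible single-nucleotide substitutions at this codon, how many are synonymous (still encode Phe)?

1

Position 1: none → 0 synonymous.
Position 2: none → 0 synonymous.
Position 3: UUU → 1 synonymous.
Total: 0 + 0 + 1 = 1.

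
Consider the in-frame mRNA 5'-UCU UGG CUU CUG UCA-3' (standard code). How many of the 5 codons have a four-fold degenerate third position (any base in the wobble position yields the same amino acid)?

4

Codon 1 UCU (Ser): third position 4-fold.
Codon 2 UGG (Trp): third position 1-fold.
Codon 3 CUU (Leu): third position 4-fold.
Codon 4 CUG (Leu): third position 4-fold.
Codon 5 UCA (Ser): third position 4-fold.
Four-fold degenerate third positions: 4.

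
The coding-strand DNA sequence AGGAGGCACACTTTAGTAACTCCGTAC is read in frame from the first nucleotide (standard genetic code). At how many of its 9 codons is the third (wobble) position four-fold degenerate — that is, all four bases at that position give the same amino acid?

Codon 1 AGG (Arg): third position 2-fold.
Codon 2 AGG (Arg): third position 2-fold.
Codon 3 CAC (His): third position 2-fold.
Codon 4 ACT (Thr): third position 4-fold.
Codon 5 TTA (Leu): third position 2-fold.
Codon 6 GTA (Val): third position 4-fold.
Codon 7 ACT (Thr): third position 4-fold.
Codon 8 CCG (Pro): third position 4-fold.
Codon 9 TAC (Tyr): third position 2-fold.
Four-fold degenerate third positions: 4.

4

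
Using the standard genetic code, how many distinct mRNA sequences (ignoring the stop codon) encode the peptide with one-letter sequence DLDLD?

Asp: 2 codons.
Leu: 6 codons.
Asp: 2 codons.
Leu: 6 codons.
Asp: 2 codons.
2 × 6 × 2 × 6 × 2 = 288.

288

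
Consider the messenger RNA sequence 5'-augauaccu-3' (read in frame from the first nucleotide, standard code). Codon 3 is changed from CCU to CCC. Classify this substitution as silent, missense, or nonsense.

silent

Position 9 falls in codon 3: CCU → Pro.
After the substitution the codon is CCC → Pro.
Both encode Pro, so the change is synonymous.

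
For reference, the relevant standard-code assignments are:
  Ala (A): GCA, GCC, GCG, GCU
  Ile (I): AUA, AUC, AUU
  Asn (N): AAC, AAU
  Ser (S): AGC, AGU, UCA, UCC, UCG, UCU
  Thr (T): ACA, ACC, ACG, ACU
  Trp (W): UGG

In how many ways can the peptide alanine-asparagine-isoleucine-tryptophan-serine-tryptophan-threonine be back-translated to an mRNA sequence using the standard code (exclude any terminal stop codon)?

Ala: 4 codons.
Asn: 2 codons.
Ile: 3 codons.
Trp: 1 codon.
Ser: 6 codons.
Trp: 1 codon.
Thr: 4 codons.
4 × 2 × 3 × 1 × 6 × 1 × 4 = 576.

576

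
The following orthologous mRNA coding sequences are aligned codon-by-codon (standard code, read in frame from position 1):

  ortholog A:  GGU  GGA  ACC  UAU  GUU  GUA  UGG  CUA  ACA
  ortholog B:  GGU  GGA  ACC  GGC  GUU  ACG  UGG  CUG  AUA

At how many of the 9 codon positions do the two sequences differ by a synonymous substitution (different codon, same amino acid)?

Codon 1: GGU Gly / GGU Gly — identical.
Codon 2: GGA Gly / GGA Gly — identical.
Codon 3: ACC Thr / ACC Thr — identical.
Codon 4: UAU Tyr / GGC Gly — nonsynonymous.
Codon 5: GUU Val / GUU Val — identical.
Codon 6: GUA Val / ACG Thr — nonsynonymous.
Codon 7: UGG Trp / UGG Trp — identical.
Codon 8: CUA Leu / CUG Leu — synonymous.
Codon 9: ACA Thr / AUA Ile — nonsynonymous.
Synonymous differences: 1.

1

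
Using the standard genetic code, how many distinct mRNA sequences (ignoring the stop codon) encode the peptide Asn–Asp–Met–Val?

16

Asn: 2 codons.
Asp: 2 codons.
Met: 1 codon.
Val: 4 codons.
2 × 2 × 1 × 4 = 16.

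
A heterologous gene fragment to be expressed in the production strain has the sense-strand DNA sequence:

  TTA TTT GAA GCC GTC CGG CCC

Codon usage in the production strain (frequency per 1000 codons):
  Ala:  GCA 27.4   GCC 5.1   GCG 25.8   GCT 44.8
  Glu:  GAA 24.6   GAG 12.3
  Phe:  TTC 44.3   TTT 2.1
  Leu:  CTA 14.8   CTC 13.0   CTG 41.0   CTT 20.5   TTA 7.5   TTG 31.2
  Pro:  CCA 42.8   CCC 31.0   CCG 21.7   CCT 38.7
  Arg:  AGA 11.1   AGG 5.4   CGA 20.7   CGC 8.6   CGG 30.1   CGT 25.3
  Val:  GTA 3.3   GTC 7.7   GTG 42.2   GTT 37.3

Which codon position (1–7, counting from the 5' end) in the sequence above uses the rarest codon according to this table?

Codon 1 TTA (Leu): 7.5 per 1000.
Codon 2 TTT (Phe): 2.1 per 1000.
Codon 3 GAA (Glu): 24.6 per 1000.
Codon 4 GCC (Ala): 5.1 per 1000.
Codon 5 GTC (Val): 7.7 per 1000.
Codon 6 CGG (Arg): 30.1 per 1000.
Codon 7 CCC (Pro): 31.0 per 1000.
Lowest frequency is 2.1 at codon 2.

2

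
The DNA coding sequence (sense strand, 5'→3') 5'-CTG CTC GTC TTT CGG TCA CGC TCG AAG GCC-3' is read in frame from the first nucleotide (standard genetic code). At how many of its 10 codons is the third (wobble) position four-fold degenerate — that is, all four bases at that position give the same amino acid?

8

Codon 1 CTG (Leu): third position 4-fold.
Codon 2 CTC (Leu): third position 4-fold.
Codon 3 GTC (Val): third position 4-fold.
Codon 4 TTT (Phe): third position 2-fold.
Codon 5 CGG (Arg): third position 4-fold.
Codon 6 TCA (Ser): third position 4-fold.
Codon 7 CGC (Arg): third position 4-fold.
Codon 8 TCG (Ser): third position 4-fold.
Codon 9 AAG (Lys): third position 2-fold.
Codon 10 GCC (Ala): third position 4-fold.
Four-fold degenerate third positions: 8.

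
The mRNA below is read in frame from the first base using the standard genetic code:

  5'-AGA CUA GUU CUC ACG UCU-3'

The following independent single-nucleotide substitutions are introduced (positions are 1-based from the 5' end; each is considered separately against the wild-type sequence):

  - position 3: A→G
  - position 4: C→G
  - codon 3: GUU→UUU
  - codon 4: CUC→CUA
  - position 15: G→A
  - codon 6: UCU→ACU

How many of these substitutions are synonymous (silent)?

Codon 1: AGA (Arg) → AGG (Arg) — synonymous.
Codon 2: CUA (Leu) → GUA (Val) — missense.
Codon 3: GUU (Val) → UUU (Phe) — missense.
Codon 4: CUC (Leu) → CUA (Leu) — synonymous.
Codon 5: ACG (Thr) → ACA (Thr) — synonymous.
Codon 6: UCU (Ser) → ACU (Thr) — missense.
Synonymous: 3 of 6.

3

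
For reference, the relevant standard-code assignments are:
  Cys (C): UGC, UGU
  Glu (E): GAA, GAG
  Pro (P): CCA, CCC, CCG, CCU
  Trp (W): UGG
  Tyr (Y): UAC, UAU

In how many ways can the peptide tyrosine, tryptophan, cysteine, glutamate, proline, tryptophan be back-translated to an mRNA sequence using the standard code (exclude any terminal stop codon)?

Tyr: 2 codons.
Trp: 1 codon.
Cys: 2 codons.
Glu: 2 codons.
Pro: 4 codons.
Trp: 1 codon.
2 × 1 × 2 × 2 × 4 × 1 = 32.

32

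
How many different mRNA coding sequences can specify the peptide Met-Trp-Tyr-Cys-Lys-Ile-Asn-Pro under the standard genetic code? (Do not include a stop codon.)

192

Met: 1 codon.
Trp: 1 codon.
Tyr: 2 codons.
Cys: 2 codons.
Lys: 2 codons.
Ile: 3 codons.
Asn: 2 codons.
Pro: 4 codons.
1 × 1 × 2 × 2 × 2 × 3 × 2 × 4 = 192.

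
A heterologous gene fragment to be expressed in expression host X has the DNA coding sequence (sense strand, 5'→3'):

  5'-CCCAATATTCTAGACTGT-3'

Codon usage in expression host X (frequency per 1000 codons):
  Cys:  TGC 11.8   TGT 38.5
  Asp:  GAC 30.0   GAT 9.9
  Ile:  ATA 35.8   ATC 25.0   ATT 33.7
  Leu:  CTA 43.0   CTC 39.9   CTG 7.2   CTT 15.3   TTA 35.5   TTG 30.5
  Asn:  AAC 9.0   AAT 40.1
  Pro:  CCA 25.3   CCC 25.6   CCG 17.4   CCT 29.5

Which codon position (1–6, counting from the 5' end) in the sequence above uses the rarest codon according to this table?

1

Codon 1 CCC (Pro): 25.6 per 1000.
Codon 2 AAT (Asn): 40.1 per 1000.
Codon 3 ATT (Ile): 33.7 per 1000.
Codon 4 CTA (Leu): 43.0 per 1000.
Codon 5 GAC (Asp): 30.0 per 1000.
Codon 6 TGT (Cys): 38.5 per 1000.
Lowest frequency is 25.6 at codon 1.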